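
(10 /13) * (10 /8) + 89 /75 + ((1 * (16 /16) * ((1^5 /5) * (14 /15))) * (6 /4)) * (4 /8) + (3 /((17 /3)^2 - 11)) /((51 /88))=797833 /314925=2.53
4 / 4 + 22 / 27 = 49 / 27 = 1.81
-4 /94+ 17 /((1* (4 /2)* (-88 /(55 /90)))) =-1375 /13536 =-0.10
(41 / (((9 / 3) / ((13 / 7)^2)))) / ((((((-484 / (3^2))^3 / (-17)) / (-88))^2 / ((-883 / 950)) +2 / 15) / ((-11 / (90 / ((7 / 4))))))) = 382836278008899 / 441553653378937232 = 0.00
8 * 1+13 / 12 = 109 / 12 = 9.08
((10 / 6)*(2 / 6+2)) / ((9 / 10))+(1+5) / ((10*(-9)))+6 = 4153 / 405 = 10.25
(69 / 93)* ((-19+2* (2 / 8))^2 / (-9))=-31487 / 1116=-28.21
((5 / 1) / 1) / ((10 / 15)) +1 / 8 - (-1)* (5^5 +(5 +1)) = 25109 / 8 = 3138.62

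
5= 5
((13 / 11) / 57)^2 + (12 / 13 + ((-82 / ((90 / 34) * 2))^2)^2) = 134021355292504918 / 2328552208125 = 57555.66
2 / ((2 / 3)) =3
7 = 7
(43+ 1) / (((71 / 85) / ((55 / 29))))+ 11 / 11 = 207759 / 2059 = 100.90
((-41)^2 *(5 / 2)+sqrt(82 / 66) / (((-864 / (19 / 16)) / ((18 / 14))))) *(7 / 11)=58835 / 22 - 19 *sqrt(1353) / 557568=2674.32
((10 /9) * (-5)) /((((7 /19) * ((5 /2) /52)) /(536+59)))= -1679600 /9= -186622.22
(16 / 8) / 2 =1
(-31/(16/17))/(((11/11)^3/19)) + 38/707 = -7078583/11312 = -625.76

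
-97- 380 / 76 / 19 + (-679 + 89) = -13058 / 19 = -687.26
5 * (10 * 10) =500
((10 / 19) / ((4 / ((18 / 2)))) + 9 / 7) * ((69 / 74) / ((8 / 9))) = 407997 / 157472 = 2.59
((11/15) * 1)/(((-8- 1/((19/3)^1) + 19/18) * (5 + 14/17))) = -0.02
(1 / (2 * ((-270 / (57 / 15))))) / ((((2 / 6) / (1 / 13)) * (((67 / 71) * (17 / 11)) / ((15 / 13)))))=-14839 / 11549460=-0.00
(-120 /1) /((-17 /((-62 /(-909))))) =2480 /5151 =0.48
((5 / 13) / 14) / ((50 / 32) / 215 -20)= -344 / 250341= -0.00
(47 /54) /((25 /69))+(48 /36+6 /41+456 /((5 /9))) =15215381 /18450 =824.68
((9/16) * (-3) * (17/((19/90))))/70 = -4131/2128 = -1.94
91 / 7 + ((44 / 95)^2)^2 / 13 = 13768903721 / 1058858125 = 13.00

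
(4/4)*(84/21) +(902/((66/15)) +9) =218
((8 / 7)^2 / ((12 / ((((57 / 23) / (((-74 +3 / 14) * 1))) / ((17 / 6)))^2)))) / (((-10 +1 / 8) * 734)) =-9980928 / 4729849405427137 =-0.00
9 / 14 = 0.64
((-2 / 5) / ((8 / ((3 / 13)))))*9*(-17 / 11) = 459 / 2860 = 0.16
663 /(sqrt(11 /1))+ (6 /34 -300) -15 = -5352 /17+ 663 * sqrt(11) /11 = -114.92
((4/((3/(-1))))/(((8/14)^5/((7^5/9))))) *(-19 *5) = 26835148655/6912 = 3882399.98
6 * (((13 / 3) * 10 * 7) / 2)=910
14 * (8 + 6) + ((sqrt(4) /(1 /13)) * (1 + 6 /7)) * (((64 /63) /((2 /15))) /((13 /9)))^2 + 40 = 541748 /343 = 1579.44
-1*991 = -991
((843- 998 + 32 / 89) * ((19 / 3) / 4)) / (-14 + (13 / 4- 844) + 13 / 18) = 784491 / 2736305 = 0.29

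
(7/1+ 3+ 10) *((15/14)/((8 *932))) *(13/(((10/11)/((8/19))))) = 2145/123956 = 0.02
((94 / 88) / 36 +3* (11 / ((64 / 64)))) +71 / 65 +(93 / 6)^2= 274.37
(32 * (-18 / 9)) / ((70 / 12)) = -384 / 35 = -10.97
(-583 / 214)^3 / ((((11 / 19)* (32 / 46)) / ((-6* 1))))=23616507387 / 78402752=301.22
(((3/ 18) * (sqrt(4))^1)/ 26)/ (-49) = -1/ 3822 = -0.00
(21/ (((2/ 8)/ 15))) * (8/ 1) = 10080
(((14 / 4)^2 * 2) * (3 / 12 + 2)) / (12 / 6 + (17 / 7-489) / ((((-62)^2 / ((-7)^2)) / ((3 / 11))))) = 178.72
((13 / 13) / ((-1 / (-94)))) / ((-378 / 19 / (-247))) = 220571 / 189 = 1167.04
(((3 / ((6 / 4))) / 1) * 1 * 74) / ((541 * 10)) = 74 / 2705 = 0.03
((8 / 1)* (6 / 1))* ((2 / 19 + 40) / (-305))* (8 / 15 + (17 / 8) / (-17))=-74676 / 28975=-2.58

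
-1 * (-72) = 72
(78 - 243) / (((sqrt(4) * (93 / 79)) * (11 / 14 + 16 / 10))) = -152075 / 5177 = -29.38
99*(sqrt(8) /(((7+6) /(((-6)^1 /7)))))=-1188*sqrt(2) /91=-18.46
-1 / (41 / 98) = -98 / 41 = -2.39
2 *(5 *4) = 40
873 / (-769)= -873 / 769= -1.14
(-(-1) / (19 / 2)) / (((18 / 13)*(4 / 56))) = 182 / 171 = 1.06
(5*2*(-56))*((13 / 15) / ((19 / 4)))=-5824 / 57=-102.18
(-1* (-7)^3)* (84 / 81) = 355.70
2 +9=11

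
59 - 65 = -6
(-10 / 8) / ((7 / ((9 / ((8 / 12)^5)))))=-10935 / 896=-12.20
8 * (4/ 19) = 32/ 19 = 1.68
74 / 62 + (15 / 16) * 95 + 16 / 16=91.26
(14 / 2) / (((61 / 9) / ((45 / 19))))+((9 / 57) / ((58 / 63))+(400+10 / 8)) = 403.87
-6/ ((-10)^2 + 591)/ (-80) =0.00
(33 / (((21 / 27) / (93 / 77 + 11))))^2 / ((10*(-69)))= -388.81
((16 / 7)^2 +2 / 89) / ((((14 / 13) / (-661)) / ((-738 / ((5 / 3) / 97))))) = 21113398666854 / 152635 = 138326063.27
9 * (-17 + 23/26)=-3771/26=-145.04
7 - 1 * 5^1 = 2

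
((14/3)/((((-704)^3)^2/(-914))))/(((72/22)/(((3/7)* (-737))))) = 30619/9055096730025984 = 0.00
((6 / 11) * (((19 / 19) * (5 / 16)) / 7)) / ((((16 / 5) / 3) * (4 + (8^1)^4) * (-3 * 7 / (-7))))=3 / 1616384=0.00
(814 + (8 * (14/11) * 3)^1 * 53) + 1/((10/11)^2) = 2677531/1100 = 2434.12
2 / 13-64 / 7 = -8.99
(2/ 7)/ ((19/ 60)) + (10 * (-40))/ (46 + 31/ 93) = -142920/ 18487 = -7.73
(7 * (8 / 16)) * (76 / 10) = 133 / 5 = 26.60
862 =862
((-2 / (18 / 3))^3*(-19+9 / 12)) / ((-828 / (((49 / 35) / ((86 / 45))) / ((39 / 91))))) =-3577 / 2563488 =-0.00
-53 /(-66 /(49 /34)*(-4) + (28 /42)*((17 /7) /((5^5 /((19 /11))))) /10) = -1339078125 /4628252261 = -0.29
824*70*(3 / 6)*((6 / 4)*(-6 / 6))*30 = -1297800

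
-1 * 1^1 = -1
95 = 95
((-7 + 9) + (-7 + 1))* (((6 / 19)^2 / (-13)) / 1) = 144 / 4693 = 0.03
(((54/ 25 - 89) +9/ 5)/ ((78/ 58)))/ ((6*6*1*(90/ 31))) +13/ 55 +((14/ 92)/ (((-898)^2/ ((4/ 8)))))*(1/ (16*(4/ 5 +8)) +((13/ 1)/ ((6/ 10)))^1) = -7603228177892591/ 20623995190656000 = -0.37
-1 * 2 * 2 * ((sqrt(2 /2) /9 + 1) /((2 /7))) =-140 /9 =-15.56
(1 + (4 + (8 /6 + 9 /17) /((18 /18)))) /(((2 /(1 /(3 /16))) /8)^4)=5872025600 /4131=1421453.79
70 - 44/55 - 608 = -2694/5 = -538.80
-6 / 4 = -3 / 2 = -1.50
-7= -7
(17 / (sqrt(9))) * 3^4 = 459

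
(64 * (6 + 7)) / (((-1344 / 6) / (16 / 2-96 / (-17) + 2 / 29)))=-25116 / 493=-50.95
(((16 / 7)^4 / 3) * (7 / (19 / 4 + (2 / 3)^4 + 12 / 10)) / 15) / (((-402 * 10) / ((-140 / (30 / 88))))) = 11534336 / 163476985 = 0.07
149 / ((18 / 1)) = 149 / 18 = 8.28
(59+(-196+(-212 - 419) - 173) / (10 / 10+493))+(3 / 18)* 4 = 42713 / 741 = 57.64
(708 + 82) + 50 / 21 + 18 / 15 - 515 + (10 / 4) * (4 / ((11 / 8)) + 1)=288.35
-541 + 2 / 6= -1622 / 3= -540.67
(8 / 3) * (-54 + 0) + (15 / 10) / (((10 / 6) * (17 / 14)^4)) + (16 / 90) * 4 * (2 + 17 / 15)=-7969287896 / 56376675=-141.36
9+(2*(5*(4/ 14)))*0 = 9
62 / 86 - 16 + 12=-141 / 43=-3.28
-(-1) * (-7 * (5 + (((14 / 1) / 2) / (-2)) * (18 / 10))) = 91 / 10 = 9.10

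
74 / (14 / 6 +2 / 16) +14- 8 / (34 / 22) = 39042 / 1003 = 38.93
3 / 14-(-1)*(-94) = -93.79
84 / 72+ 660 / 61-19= -2567 / 366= -7.01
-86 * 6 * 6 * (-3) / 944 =9.84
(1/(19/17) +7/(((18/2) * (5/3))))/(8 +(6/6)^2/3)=388/2375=0.16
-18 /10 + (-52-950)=-5019 /5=-1003.80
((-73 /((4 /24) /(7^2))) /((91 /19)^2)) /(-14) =79059 /1183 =66.83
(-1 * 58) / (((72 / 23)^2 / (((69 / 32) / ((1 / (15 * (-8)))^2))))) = -8821075 / 48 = -183772.40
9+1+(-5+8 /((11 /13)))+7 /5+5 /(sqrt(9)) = 2891 /165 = 17.52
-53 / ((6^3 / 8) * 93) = -53 / 2511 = -0.02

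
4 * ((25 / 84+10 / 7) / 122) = 145 / 2562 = 0.06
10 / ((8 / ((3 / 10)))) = 3 / 8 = 0.38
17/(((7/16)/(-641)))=-174352/7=-24907.43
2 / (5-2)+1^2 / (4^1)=11 / 12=0.92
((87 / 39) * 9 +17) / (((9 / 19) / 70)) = 641060 / 117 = 5479.15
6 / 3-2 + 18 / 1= 18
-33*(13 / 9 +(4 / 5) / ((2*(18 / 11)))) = -836 / 15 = -55.73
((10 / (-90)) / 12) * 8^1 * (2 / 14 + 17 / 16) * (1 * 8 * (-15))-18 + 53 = 320 / 7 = 45.71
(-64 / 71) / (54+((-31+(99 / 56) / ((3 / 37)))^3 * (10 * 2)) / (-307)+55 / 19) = -16389890048 / 1955795954403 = -0.01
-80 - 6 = -86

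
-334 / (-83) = 334 / 83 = 4.02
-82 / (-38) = 41 / 19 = 2.16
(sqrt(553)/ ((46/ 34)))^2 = 159817/ 529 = 302.11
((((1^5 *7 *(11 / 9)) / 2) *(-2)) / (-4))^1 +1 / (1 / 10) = 12.14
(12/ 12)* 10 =10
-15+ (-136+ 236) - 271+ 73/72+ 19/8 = -3287/18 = -182.61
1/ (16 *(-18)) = -1/ 288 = -0.00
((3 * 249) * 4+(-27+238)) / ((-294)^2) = 457 / 12348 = 0.04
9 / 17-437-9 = -7573 / 17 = -445.47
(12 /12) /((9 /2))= 2 /9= 0.22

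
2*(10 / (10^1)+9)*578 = 11560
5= 5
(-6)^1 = -6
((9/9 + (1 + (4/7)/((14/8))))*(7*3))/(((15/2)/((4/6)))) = 152/35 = 4.34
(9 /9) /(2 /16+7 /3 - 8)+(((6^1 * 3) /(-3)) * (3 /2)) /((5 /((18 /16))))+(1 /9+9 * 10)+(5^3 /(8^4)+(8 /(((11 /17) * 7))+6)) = 25807127551 /269660160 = 95.70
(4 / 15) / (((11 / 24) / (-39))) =-1248 / 55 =-22.69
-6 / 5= -1.20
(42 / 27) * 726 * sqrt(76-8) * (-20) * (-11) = 1490720 * sqrt(17) / 3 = 2048798.67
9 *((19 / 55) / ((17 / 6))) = 1026 / 935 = 1.10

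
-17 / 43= -0.40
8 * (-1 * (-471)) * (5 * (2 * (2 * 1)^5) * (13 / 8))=1959360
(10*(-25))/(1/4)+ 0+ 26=-974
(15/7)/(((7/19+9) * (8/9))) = 2565/9968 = 0.26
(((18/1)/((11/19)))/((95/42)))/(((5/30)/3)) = 13608/55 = 247.42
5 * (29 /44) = 145 /44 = 3.30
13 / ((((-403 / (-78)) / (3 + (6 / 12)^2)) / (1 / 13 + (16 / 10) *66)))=267891 / 310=864.16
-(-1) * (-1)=-1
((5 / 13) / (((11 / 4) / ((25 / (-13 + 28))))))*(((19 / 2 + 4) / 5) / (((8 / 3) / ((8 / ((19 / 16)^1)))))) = 4320 / 2717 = 1.59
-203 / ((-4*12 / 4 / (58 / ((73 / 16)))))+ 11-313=-19042 / 219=-86.95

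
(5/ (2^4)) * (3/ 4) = 15/ 64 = 0.23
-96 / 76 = -24 / 19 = -1.26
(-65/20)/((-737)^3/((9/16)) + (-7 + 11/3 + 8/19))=2223/486783714440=0.00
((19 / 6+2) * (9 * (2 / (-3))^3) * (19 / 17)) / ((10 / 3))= -1178 / 255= -4.62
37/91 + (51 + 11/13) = 4755/91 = 52.25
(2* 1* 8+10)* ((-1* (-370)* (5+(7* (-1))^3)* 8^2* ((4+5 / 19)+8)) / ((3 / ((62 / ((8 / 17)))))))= -6388196863360 / 57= -112073629181.75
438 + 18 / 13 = 5712 / 13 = 439.38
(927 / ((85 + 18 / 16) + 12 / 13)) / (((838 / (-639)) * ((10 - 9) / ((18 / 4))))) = -138610602 / 3793207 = -36.54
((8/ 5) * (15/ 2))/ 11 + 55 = 617/ 11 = 56.09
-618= -618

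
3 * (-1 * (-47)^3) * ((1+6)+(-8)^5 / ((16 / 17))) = -10841924421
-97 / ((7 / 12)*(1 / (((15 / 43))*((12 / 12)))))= -17460 / 301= -58.01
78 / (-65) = -6 / 5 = -1.20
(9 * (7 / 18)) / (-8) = -7 / 16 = -0.44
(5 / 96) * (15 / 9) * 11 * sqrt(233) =275 * sqrt(233) / 288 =14.58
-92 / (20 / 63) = -1449 / 5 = -289.80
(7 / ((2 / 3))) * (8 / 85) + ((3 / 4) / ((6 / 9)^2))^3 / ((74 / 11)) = 43864341 / 25763840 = 1.70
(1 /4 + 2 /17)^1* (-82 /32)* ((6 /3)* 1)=-1025 /544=-1.88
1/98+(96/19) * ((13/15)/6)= 20669/27930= 0.74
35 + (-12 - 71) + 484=436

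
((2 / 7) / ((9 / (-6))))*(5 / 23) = -20 / 483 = -0.04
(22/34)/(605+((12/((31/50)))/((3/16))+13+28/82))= 13981/15590904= 0.00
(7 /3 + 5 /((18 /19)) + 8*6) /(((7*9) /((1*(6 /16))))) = 0.33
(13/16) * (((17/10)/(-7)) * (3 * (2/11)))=-663/6160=-0.11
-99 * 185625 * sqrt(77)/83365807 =-18376875 * sqrt(77)/83365807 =-1.93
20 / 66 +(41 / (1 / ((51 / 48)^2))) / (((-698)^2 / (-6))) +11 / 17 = 33219063829 / 34985144832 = 0.95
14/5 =2.80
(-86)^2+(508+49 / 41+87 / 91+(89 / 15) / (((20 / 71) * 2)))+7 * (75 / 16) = 35591480503 / 4477200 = 7949.50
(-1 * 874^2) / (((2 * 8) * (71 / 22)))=-2100659 / 142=-14793.37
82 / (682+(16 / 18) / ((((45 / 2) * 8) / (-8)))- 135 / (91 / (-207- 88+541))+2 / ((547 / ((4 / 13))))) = 0.26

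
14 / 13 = 1.08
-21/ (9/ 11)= -77/ 3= -25.67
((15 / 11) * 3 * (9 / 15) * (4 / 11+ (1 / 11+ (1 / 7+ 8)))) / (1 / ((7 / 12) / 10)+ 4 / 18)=80433 / 66187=1.22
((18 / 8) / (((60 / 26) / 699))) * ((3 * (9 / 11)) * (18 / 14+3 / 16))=2208141 / 896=2464.44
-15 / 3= -5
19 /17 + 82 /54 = 2.64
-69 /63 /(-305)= 23 /6405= 0.00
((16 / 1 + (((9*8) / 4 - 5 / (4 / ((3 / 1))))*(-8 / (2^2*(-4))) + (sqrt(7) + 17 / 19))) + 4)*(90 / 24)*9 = 135*sqrt(7) / 4 + 574965 / 608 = 1034.96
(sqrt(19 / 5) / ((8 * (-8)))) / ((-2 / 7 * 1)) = 0.11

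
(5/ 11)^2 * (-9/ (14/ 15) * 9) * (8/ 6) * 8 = -162000/ 847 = -191.26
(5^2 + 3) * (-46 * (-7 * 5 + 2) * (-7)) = -297528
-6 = -6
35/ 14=5/ 2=2.50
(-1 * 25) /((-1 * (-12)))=-25 /12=-2.08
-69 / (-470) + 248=116629 / 470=248.15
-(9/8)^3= -729/512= -1.42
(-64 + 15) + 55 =6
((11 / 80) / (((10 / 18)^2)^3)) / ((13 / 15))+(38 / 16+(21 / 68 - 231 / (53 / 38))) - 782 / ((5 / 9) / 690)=-2844506567258497 / 2928250000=-971401.54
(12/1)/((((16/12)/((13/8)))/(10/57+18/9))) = 1209/38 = 31.82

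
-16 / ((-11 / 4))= 5.82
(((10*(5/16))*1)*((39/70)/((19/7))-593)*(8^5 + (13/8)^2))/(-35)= 1734487.79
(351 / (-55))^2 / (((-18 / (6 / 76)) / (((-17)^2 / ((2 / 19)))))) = -11868363 / 24200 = -490.43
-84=-84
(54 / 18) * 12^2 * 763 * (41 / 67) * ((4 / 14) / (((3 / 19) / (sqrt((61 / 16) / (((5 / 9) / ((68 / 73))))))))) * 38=1393898976 * sqrt(378505) / 24455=35067066.93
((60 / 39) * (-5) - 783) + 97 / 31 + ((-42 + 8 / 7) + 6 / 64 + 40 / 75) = -1120898399 / 1354080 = -827.79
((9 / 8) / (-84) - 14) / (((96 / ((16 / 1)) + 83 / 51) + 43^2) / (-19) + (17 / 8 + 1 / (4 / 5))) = 3041691 / 20477548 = 0.15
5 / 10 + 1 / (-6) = 1 / 3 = 0.33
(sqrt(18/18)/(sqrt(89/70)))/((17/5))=5 * sqrt(6230)/1513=0.26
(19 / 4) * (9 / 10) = 171 / 40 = 4.28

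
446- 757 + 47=-264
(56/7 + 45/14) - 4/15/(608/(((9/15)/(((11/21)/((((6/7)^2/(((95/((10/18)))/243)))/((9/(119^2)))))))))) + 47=39881042/694925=57.39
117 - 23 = 94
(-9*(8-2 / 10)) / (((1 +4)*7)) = -351 / 175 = -2.01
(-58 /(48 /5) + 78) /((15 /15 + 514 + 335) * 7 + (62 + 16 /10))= 8635 /721632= 0.01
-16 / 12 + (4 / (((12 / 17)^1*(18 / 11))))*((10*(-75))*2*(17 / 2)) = -44154.11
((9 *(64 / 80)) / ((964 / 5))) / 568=9 / 136888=0.00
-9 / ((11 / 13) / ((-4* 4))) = 1872 / 11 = 170.18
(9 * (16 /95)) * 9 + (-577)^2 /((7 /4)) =126522092 /665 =190258.78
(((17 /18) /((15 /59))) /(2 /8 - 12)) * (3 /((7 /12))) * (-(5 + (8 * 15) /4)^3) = 9829400 /141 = 69712.06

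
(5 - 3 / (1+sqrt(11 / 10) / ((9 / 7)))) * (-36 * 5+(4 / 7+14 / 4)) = 2647725 / 3794 - 66501 * sqrt(110) / 542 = -588.97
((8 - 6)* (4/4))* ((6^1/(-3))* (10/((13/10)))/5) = -80/13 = -6.15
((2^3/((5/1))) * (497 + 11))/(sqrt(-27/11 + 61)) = 2032 * sqrt(1771)/805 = 106.23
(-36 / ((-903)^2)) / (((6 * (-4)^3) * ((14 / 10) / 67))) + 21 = 1278561647 / 60883872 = 21.00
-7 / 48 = -0.15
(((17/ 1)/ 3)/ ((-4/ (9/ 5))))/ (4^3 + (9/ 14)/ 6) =-357/ 8975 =-0.04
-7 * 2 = -14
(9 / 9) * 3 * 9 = 27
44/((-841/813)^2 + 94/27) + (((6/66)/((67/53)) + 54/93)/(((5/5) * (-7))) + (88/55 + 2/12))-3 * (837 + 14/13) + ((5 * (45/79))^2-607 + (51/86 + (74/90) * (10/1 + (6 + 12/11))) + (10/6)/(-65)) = -699561956136983058932419/226603820809936685115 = -3087.16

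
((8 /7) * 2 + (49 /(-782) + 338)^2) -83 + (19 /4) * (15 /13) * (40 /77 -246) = 758614237429 /6726764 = 112775.51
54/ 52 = 27/ 26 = 1.04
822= 822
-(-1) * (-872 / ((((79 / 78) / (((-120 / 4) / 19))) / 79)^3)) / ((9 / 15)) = 18621420480000 / 6859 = 2714888537.69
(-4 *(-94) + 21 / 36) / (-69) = -4519 / 828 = -5.46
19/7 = 2.71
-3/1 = -3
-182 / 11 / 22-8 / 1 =-1059 / 121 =-8.75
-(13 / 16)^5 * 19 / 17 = -0.40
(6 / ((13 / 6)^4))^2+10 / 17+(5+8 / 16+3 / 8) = 725250703695 / 110939378056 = 6.54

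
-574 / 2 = -287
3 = 3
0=0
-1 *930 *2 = -1860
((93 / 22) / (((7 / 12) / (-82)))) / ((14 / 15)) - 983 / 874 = -300460417 / 471086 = -637.80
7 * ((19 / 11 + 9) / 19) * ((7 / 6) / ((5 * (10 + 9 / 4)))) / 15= 236 / 47025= 0.01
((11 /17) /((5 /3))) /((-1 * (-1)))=33 /85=0.39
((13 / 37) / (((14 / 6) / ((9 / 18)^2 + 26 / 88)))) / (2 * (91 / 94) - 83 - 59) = -10998 / 18754967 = -0.00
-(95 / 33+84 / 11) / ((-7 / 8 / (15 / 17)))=10.60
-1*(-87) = 87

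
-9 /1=-9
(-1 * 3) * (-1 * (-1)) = -3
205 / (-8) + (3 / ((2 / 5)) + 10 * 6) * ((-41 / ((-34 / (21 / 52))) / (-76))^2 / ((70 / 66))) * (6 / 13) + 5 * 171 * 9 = 1800093650325439 / 234711872512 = 7669.38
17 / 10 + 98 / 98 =27 / 10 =2.70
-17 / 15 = -1.13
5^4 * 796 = 497500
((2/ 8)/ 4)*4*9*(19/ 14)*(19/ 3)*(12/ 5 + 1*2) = 11913/ 140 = 85.09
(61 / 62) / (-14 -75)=-0.01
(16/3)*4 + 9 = 91/3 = 30.33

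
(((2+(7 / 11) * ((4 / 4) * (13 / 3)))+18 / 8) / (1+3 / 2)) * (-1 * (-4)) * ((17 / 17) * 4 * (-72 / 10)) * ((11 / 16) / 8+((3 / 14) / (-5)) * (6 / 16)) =-34743 / 1540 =-22.56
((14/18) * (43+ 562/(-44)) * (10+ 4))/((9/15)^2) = 814625/891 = 914.28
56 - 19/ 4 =205/ 4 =51.25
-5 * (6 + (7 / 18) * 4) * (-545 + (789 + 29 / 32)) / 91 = -666145 / 6552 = -101.67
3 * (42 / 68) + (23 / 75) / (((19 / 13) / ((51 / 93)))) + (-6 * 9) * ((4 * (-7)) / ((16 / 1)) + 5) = -130318189 / 750975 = -173.53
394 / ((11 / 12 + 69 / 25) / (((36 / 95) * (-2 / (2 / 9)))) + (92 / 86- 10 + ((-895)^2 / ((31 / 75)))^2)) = 0.00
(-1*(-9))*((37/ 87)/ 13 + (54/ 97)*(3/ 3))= 193989/ 36569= 5.30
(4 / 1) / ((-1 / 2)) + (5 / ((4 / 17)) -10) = 13 / 4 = 3.25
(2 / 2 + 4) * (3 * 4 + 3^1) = 75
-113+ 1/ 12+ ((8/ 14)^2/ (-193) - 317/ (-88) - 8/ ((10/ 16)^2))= -8101378451/ 62416200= -129.80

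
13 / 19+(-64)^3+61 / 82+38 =-408358923 / 1558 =-262104.57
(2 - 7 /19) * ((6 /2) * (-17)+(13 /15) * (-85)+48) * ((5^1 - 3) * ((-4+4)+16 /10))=-22816 /57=-400.28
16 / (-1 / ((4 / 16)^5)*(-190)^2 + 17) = -16 / 36966383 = -0.00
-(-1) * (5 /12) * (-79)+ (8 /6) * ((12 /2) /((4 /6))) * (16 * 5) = 11125 /12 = 927.08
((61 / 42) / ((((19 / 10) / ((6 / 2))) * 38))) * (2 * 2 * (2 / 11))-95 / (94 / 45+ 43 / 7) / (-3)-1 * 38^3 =-54868.11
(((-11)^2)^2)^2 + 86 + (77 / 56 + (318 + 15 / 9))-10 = 5144622673 / 24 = 214359278.04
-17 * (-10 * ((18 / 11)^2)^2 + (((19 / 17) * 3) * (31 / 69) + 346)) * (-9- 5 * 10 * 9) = 2152117.13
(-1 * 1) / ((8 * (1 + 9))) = -1 / 80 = -0.01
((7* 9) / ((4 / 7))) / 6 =147 / 8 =18.38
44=44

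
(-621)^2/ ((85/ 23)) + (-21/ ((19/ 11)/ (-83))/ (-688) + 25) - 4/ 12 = 347913175253/ 3333360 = 104373.12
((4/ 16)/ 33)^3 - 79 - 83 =-372594815/ 2299968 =-162.00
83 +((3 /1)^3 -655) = -545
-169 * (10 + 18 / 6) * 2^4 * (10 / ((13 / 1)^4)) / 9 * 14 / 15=-1.28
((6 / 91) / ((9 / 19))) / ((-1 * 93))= -38 / 25389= -0.00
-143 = -143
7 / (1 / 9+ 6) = 63 / 55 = 1.15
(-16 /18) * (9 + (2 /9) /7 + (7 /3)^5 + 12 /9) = -1082240 /15309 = -70.69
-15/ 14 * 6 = -45/ 7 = -6.43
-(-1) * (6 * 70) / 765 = 28 / 51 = 0.55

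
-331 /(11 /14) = -421.27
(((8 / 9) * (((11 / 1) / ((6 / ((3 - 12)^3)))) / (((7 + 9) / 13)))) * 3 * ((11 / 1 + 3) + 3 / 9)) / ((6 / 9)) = -498069 / 8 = -62258.62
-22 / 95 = -0.23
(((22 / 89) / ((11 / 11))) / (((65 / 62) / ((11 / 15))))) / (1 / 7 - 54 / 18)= -26257 / 433875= -0.06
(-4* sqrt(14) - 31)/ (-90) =2* sqrt(14)/ 45 + 31/ 90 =0.51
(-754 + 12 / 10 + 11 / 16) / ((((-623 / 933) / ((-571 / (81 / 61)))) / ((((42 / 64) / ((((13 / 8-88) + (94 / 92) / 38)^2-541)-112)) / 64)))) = -124469229131620601 / 170496541891791360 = -0.73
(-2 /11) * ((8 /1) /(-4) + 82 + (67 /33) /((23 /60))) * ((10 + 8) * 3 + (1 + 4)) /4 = -636610 /2783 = -228.75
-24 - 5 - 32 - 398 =-459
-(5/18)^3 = -125/5832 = -0.02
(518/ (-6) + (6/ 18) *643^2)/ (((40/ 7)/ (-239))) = -23042229/ 4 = -5760557.25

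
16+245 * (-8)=-1944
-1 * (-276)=276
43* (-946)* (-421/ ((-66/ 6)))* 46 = -71615468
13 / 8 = 1.62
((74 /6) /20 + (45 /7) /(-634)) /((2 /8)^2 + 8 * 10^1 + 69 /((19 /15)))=6137228 /1361323215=0.00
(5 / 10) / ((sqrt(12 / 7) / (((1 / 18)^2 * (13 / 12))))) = 13 * sqrt(21) / 46656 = 0.00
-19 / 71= -0.27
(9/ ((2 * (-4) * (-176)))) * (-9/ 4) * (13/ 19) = -1053/ 107008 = -0.01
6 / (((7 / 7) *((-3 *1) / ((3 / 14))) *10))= -3 / 70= -0.04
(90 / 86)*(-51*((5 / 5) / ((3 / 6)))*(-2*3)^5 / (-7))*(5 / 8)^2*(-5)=69710625 / 301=231596.76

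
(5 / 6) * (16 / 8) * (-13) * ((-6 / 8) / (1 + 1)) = 65 / 8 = 8.12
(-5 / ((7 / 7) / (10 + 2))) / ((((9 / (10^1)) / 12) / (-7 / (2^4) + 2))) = -1250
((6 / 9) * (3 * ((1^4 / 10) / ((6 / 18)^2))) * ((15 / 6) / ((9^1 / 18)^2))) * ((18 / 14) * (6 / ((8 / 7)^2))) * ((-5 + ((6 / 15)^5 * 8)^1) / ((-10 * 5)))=10.46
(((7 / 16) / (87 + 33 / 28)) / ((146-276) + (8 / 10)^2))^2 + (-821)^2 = 286375821382956721 / 424864097856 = 674041.00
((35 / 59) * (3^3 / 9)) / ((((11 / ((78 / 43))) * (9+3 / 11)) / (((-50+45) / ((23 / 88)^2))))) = -52852800 / 22815241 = -2.32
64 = 64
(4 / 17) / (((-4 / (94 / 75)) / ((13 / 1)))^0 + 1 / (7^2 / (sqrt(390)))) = 0.17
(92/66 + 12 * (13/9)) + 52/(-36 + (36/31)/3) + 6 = 70639/3036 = 23.27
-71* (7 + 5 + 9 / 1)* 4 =-5964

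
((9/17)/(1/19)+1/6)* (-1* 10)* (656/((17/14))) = -47894560/867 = -55241.71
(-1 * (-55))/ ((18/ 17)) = 935/ 18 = 51.94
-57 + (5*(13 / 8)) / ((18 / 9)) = -847 / 16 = -52.94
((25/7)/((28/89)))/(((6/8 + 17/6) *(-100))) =-267/8428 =-0.03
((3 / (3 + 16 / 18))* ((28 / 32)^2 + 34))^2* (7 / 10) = 503.49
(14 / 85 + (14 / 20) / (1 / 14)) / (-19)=-847 / 1615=-0.52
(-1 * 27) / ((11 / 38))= -1026 / 11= -93.27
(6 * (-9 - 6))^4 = 65610000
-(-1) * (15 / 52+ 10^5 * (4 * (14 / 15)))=58240045 / 156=373333.62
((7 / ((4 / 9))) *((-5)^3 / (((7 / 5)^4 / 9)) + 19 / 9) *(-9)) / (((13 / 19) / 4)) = 1074308526 / 4459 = 240930.37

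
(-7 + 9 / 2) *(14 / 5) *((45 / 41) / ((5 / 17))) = -1071 / 41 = -26.12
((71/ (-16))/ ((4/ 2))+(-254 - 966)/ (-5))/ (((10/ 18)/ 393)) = 27365769/ 160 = 171036.06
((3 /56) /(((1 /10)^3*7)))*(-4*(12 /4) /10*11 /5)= -990 /49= -20.20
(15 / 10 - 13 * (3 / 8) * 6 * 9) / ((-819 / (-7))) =-349 / 156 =-2.24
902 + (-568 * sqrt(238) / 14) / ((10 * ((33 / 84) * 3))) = 902 -568 * sqrt(238) / 165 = 848.89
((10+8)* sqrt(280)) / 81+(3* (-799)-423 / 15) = -12126 / 5+4* sqrt(70) / 9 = -2421.48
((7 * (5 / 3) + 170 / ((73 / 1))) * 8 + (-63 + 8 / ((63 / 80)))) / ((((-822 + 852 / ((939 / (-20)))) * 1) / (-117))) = 8.23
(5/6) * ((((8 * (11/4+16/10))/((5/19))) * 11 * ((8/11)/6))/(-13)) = -2204/195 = -11.30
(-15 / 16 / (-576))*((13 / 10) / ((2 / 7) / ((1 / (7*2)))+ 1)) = 0.00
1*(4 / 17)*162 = 648 / 17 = 38.12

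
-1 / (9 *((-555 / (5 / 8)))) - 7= -55943 / 7992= -7.00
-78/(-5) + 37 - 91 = -38.40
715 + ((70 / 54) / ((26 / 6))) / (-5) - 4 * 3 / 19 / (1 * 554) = 440238722 / 615771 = 714.94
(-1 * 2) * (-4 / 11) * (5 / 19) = 40 / 209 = 0.19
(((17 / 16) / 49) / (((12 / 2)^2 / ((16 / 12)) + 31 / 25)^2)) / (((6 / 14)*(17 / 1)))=625 / 167474496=0.00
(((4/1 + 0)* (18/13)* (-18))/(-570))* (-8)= -1728/1235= -1.40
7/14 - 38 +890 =1705/2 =852.50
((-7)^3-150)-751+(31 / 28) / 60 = -2089889 / 1680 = -1243.98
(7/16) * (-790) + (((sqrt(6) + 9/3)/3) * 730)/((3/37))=27010 * sqrt(6)/9 + 207785/24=16008.90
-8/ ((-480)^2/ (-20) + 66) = 4/ 5727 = 0.00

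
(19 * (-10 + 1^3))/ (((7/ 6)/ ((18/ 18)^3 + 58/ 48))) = -9063/ 28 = -323.68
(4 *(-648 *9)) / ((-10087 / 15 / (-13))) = -4548960 / 10087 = -450.97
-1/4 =-0.25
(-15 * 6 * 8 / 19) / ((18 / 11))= -440 / 19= -23.16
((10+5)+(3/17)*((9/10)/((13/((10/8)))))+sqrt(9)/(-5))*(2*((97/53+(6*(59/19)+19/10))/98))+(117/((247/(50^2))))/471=889567470723/97831661200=9.09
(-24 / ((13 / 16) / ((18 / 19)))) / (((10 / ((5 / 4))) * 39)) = -288 / 3211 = -0.09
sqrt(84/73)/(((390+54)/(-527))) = -527*sqrt(1533)/16206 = -1.27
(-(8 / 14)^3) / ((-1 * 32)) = 2 / 343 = 0.01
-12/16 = -3/4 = -0.75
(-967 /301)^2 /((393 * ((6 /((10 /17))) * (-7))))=-4675445 /12711410901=-0.00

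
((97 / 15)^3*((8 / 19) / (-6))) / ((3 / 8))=-29205536 / 577125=-50.61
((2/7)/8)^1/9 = 1/252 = 0.00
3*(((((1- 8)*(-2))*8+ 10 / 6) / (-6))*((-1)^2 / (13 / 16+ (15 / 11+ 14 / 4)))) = -30008 / 2997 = -10.01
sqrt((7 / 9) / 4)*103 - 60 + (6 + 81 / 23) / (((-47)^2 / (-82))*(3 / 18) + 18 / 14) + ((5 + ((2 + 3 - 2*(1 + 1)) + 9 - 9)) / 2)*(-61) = -62428851 / 253805 + 103*sqrt(7) / 6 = -200.55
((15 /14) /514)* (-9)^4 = 98415 /7196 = 13.68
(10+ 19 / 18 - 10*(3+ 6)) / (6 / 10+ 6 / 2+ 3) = -7105 / 594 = -11.96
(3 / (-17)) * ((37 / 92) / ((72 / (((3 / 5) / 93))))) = -37 / 5818080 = -0.00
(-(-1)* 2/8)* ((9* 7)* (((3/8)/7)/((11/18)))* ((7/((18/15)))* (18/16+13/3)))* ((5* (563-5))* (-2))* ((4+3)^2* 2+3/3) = -1554246225/64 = -24285097.27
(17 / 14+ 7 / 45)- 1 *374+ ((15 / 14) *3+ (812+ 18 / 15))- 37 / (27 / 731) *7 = -6207139 / 945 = -6568.40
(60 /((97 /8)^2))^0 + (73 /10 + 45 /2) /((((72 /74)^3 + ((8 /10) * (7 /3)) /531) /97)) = 1166588913061 /373033324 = 3127.30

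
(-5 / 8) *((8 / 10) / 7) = -1 / 14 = -0.07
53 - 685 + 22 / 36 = -11365 / 18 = -631.39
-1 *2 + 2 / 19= -36 / 19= -1.89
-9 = -9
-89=-89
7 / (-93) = -7 / 93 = -0.08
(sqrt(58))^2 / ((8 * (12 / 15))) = 145 / 16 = 9.06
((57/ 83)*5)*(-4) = -13.73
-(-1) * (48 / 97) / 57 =16 / 1843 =0.01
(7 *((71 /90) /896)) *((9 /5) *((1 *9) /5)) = 639 /32000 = 0.02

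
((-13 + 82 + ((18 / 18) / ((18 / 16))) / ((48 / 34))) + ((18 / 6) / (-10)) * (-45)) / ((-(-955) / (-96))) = -8.36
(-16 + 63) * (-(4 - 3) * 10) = -470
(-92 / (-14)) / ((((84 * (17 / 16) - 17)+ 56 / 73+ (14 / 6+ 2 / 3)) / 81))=362664 / 51793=7.00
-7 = -7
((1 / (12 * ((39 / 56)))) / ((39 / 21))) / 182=7 / 19773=0.00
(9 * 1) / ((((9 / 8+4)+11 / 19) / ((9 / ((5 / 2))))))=8208 / 1445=5.68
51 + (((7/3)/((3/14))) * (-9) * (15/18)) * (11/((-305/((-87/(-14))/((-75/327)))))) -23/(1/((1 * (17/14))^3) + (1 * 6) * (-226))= -292326737299/10155408100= -28.79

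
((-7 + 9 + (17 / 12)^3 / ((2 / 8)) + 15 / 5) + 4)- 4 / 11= 95083 / 4752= 20.01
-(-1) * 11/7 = 11/7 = 1.57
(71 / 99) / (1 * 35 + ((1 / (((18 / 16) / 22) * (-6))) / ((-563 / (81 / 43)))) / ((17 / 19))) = 29220263 / 1426527729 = 0.02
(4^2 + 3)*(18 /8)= 171 /4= 42.75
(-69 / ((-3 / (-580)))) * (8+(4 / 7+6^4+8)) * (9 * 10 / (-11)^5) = 11031112800 / 1127357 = 9784.93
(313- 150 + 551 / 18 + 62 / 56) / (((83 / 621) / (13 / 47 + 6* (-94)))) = -12815105385 / 15604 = -821270.53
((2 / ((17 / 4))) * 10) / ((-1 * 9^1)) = -80 / 153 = -0.52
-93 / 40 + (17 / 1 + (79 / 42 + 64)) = 80.56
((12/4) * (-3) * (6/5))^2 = 2916/25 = 116.64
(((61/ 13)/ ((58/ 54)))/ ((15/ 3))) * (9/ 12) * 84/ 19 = 2.90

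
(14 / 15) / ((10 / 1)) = 7 / 75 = 0.09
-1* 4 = -4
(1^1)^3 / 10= 1 / 10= 0.10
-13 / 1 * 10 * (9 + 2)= -1430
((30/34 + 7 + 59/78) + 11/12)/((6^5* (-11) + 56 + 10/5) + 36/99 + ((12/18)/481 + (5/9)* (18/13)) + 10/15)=-10313787/92259932144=-0.00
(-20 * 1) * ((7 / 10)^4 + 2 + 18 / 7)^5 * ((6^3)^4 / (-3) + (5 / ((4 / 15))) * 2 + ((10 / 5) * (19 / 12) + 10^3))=1572420425358501516943286690965304283 / 42017500000000000000000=37422988644219.71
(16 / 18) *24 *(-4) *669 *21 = -1198848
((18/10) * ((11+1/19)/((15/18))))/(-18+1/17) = -38556/28975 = -1.33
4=4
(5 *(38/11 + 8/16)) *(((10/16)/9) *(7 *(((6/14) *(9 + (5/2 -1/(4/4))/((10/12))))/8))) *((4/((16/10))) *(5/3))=32625/1408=23.17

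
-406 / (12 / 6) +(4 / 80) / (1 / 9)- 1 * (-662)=9189 / 20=459.45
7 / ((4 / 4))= 7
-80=-80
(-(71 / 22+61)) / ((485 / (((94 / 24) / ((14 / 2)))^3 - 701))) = 5928629447 / 63880320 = 92.81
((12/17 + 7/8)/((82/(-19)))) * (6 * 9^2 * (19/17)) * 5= -94302225/94792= -994.83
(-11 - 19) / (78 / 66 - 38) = 22 / 27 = 0.81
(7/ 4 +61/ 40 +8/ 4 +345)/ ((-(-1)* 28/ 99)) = 1387089/ 1120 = 1238.47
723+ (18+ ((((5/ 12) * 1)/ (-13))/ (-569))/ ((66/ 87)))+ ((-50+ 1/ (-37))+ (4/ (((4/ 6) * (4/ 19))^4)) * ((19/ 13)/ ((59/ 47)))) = 6926094962824393/ 545661422592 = 12693.03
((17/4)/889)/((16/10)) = 85/28448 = 0.00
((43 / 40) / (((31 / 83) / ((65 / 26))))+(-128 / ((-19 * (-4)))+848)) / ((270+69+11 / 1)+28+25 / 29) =2.25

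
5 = 5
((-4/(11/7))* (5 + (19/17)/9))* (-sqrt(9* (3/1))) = 21952* sqrt(3)/561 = 67.78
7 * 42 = 294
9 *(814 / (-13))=-7326 / 13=-563.54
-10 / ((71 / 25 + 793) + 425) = -250 / 30521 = -0.01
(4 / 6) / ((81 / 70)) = 140 / 243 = 0.58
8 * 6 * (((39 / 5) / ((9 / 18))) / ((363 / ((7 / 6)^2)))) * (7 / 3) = 35672 / 5445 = 6.55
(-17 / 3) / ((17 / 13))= -4.33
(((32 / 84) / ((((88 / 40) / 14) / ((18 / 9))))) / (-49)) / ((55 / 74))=-2368 / 17787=-0.13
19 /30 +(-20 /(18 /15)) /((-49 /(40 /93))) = 106583 /136710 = 0.78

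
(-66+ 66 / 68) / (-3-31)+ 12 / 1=16083 / 1156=13.91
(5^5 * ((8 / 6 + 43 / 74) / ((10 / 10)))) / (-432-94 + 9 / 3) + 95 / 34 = -8531545 / 986901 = -8.64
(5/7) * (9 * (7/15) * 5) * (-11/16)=-165/16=-10.31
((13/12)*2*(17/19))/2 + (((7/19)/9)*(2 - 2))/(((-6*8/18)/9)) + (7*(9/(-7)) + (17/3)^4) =6298159/6156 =1023.09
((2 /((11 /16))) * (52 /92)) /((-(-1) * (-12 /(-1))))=104 /759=0.14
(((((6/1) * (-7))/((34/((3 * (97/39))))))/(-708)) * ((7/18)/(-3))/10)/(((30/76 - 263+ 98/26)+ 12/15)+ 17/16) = 90307/137511820557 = 0.00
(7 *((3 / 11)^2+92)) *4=311948 / 121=2578.08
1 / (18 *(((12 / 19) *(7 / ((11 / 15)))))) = 209 / 22680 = 0.01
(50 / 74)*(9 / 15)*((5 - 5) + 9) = 135 / 37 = 3.65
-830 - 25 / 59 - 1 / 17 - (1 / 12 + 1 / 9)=-29994085 / 36108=-830.68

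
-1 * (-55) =55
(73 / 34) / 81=73 / 2754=0.03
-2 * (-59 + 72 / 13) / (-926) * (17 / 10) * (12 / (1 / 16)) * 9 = -2041632 / 6019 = -339.20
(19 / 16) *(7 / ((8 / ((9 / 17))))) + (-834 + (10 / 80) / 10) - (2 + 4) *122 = -17031959 / 10880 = -1565.44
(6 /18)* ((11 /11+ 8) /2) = 3 /2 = 1.50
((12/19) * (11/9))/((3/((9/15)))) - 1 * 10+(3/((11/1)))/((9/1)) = -10257/1045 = -9.82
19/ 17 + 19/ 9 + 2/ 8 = 2129/ 612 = 3.48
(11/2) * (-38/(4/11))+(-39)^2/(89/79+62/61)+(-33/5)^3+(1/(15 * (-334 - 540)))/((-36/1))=-807829010521/5297751000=-152.49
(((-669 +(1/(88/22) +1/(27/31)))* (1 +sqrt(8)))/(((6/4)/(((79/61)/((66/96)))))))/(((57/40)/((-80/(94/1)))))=72908531200/145606329 +145817062400* sqrt(2)/145606329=1916.98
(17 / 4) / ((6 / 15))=85 / 8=10.62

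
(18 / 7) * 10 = 180 / 7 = 25.71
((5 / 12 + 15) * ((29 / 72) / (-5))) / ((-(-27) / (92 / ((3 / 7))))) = -172753 / 17496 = -9.87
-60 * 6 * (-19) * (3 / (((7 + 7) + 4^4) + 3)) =75.16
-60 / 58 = -30 / 29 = -1.03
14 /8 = 7 /4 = 1.75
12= 12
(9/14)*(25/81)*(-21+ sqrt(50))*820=-10250/3+ 51250*sqrt(2)/63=-2266.22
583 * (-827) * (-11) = 5303551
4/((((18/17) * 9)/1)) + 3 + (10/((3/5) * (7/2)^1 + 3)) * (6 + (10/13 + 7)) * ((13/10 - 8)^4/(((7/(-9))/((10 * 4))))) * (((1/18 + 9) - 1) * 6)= -16945923567463/125307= -135235250.76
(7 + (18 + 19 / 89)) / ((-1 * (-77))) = 204 / 623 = 0.33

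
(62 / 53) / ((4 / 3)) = 93 / 106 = 0.88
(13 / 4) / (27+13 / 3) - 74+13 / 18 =-247621 / 3384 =-73.17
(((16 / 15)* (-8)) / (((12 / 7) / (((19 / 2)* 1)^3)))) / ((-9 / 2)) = 384104 / 405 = 948.40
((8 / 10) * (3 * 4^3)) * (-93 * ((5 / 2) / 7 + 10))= -1035648 / 7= -147949.71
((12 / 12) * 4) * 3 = 12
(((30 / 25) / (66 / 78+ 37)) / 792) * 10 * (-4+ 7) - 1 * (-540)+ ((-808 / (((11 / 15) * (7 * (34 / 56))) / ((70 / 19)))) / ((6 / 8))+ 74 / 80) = -732.59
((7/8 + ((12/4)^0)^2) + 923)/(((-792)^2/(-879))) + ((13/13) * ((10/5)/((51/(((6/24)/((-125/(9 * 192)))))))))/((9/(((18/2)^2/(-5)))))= -18698363107/17772480000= -1.05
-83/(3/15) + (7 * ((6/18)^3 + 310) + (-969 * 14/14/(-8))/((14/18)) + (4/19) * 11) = 54965489/28728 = 1913.31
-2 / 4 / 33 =-0.02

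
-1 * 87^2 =-7569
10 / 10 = 1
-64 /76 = -16 /19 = -0.84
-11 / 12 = -0.92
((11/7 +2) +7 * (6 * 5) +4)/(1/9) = 13707/7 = 1958.14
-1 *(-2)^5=32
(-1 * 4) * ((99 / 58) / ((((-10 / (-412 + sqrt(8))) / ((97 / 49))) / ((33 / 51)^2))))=-231.55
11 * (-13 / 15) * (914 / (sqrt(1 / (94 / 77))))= -11882 * sqrt(7238) / 105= -9627.41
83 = 83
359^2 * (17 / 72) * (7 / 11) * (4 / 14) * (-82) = -89830057 / 198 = -453687.16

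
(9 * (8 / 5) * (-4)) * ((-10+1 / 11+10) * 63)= -18144 / 55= -329.89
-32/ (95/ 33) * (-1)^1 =1056/ 95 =11.12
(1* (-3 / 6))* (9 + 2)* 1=-11 / 2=-5.50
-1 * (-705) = 705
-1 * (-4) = 4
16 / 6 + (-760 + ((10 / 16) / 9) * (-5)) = -54553 / 72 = -757.68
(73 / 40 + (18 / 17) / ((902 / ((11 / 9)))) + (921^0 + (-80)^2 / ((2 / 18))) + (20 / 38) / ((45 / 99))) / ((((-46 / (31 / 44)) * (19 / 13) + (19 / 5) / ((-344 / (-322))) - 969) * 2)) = -528776804111491 / 19476501447716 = -27.15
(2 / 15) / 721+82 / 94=0.87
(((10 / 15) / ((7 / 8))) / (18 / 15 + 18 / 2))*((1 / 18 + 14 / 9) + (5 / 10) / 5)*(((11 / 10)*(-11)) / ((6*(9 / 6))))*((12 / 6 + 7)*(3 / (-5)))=10648 / 11475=0.93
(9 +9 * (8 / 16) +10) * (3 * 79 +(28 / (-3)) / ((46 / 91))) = 708713 / 138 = 5135.60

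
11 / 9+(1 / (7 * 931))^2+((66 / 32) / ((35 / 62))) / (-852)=5288591749117 / 4342264587360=1.22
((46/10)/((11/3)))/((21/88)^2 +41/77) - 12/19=1.50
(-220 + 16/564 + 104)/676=-4088/23829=-0.17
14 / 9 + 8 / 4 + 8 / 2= 68 / 9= 7.56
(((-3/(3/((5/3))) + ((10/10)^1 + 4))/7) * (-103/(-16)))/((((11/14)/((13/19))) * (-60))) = -1339/30096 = -0.04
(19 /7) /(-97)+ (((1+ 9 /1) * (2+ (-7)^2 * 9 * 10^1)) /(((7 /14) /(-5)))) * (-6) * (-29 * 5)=-260630076019 /679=-383844000.03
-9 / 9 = -1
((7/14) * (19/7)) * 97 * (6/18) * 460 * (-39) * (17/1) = -93679690/7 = -13382812.86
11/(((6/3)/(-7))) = -77/2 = -38.50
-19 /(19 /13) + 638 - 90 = 535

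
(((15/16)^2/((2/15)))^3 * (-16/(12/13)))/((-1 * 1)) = 166587890625/33554432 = 4964.71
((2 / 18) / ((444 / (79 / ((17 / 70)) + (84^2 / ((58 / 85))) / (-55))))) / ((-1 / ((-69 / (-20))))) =-8561497 / 72234360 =-0.12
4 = 4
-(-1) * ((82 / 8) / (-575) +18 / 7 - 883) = -14175187 / 16100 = -880.45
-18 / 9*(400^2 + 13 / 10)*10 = -3200026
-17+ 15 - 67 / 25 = -117 / 25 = -4.68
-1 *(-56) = 56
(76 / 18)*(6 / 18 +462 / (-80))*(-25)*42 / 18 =434245 / 324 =1340.26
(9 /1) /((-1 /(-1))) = 9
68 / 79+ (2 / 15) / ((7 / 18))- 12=-29852 / 2765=-10.80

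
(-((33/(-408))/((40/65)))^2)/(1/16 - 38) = 20449/44908288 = 0.00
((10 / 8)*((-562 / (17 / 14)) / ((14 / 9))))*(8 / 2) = -25290 / 17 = -1487.65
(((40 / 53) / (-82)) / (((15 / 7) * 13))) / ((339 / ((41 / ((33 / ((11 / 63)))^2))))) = -4 / 3575738439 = -0.00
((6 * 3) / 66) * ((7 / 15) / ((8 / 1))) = 7 / 440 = 0.02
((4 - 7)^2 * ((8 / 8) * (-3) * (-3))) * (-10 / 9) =-90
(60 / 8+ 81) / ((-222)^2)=59 / 32856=0.00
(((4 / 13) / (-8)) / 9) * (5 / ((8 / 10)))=-25 / 936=-0.03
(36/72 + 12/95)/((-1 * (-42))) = 17/1140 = 0.01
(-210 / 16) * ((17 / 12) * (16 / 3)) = -595 / 6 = -99.17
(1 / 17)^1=1 / 17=0.06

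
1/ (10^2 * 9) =1/ 900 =0.00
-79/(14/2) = -79/7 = -11.29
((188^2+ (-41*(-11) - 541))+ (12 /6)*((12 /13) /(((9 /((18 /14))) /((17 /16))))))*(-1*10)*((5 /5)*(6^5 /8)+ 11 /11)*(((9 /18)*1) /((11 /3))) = -13377941715 /286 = -46776019.98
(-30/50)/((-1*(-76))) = -3/380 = -0.01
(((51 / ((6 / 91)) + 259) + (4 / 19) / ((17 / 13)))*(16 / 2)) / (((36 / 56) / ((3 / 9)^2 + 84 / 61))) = 1606374392 / 83997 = 19124.19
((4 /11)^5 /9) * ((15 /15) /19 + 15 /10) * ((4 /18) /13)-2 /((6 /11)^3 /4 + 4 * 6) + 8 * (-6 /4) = -207633779437433 /17183711854881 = -12.08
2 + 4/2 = 4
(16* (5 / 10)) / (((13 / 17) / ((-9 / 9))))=-10.46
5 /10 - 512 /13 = -1011 /26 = -38.88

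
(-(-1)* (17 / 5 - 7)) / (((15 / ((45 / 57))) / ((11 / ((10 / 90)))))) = -1782 / 95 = -18.76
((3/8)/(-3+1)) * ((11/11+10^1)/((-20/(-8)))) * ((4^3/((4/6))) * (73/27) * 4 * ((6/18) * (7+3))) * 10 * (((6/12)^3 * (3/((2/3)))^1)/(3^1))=-5353.33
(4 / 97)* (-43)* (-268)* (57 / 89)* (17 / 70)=22333512 / 302155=73.91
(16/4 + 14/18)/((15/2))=0.64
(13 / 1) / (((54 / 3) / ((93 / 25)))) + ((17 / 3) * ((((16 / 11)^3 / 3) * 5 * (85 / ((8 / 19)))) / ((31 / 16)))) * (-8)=-449772835451 / 18567450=-24223.73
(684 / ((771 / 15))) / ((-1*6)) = -570 / 257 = -2.22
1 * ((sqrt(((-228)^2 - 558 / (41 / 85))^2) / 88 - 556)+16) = 67797 / 1804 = 37.58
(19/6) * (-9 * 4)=-114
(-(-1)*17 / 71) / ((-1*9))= -17 / 639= -0.03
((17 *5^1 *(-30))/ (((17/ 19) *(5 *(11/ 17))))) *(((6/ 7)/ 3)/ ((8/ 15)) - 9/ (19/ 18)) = 7038.99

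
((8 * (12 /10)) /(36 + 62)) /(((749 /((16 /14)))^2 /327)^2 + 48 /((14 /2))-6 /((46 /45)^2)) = 5560609112064 /97935798355792468085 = 0.00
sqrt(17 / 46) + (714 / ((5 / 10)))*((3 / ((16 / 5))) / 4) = 335.30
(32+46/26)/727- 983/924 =-8884697/8732724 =-1.02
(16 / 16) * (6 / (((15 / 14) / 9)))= 252 / 5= 50.40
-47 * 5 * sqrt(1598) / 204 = -235 * sqrt(1598) / 204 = -46.05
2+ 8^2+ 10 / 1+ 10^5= 100076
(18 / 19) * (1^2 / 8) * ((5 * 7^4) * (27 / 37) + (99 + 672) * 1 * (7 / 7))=1586979 / 1406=1128.72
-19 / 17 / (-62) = 19 / 1054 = 0.02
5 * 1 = 5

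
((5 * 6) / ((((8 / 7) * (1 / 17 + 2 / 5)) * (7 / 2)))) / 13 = 425 / 338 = 1.26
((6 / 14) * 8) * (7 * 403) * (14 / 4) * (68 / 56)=41106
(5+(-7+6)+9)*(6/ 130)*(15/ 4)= 9/ 4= 2.25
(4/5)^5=1024/3125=0.33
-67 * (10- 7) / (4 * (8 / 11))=-2211 / 32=-69.09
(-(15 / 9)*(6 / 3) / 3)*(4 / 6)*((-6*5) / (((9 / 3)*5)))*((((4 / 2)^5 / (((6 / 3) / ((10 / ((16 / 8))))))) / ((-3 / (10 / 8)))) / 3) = -4000 / 243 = -16.46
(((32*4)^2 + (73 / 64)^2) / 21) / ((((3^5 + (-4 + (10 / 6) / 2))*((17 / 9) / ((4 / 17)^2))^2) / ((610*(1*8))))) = 3316112276130 / 243137732537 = 13.64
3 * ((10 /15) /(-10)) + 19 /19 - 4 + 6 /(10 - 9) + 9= 59 /5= 11.80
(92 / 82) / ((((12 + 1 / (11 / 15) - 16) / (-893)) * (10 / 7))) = 1581503 / 5945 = 266.02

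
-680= -680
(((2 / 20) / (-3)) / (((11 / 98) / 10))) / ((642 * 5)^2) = -49 / 170017650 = -0.00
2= 2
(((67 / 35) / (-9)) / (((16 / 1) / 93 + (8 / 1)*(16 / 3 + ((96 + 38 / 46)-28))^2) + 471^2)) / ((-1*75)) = 1098733 / 102992702649375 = 0.00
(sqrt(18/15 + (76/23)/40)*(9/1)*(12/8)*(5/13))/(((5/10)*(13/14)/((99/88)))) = 8505*sqrt(2714)/31096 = 14.25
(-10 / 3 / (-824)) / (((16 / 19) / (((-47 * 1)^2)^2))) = 463569695 / 19776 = 23441.02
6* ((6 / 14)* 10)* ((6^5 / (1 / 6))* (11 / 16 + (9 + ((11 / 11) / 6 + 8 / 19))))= 1639550160 / 133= 12327444.81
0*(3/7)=0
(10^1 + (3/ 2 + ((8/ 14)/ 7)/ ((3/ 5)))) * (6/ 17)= 3421/ 833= 4.11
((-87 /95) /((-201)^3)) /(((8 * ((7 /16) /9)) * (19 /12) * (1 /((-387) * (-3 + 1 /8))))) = 774387 /3800140505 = 0.00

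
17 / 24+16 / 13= 605 / 312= 1.94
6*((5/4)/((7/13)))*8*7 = 780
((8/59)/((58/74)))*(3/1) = 888/1711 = 0.52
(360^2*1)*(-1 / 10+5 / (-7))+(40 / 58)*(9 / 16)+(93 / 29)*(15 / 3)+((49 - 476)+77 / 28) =-21505669 / 203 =-105939.26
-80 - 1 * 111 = -191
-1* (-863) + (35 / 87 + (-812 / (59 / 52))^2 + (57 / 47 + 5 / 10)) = 14604907352519 / 28467618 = 513035.81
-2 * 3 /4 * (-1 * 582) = 873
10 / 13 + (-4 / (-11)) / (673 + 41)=39296 / 51051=0.77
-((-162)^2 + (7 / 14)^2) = -104977 / 4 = -26244.25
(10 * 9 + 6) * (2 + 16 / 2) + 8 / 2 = 964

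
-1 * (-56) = 56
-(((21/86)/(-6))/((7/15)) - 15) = 2595/172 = 15.09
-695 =-695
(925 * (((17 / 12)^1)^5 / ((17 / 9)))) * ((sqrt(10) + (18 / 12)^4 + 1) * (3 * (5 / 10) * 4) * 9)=77256925 * sqrt(10) / 512 + 7493921725 / 8192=1391949.13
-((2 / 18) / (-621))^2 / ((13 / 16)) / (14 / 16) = -0.00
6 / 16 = 3 / 8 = 0.38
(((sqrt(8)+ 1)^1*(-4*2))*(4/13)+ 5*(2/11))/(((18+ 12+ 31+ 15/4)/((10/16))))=-160*sqrt(2)/3367 - 15/1001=-0.08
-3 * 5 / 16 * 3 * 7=-315 / 16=-19.69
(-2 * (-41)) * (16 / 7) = 1312 / 7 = 187.43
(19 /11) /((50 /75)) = 57 /22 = 2.59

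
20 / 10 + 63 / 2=67 / 2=33.50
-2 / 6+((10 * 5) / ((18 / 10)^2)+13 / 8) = 10837 / 648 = 16.72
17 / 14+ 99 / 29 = 4.63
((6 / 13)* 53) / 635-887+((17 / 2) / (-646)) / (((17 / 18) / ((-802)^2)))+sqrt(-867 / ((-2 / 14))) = -26258383631 / 2666365+17* sqrt(21) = -9770.10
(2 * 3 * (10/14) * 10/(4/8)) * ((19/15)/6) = 380/21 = 18.10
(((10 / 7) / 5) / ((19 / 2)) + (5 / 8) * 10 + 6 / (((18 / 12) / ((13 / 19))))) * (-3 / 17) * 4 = -14391 / 2261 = -6.36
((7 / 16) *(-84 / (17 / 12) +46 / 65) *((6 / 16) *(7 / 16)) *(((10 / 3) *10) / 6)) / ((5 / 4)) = -1586081 / 84864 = -18.69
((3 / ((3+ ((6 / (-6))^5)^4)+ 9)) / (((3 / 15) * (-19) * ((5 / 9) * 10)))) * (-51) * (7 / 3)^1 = 3213 / 2470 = 1.30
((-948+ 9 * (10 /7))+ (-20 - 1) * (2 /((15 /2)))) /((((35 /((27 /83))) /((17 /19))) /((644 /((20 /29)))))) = -10080393678 /1379875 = -7305.29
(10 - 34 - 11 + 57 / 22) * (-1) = 713 / 22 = 32.41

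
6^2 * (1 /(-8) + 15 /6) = 171 /2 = 85.50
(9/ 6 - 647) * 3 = -3873/ 2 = -1936.50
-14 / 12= -1.17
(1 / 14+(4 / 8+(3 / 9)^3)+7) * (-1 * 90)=-14380 / 21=-684.76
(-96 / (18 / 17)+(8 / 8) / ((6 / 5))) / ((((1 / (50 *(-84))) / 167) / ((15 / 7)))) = 135019500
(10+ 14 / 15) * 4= 656 / 15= 43.73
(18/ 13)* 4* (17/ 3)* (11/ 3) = 1496/ 13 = 115.08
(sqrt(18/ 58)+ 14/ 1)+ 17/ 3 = 3 * sqrt(29)/ 29+ 59/ 3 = 20.22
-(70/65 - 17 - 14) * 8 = 3112/13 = 239.38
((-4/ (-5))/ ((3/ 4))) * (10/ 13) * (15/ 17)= 160/ 221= 0.72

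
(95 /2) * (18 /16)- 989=-14969 /16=-935.56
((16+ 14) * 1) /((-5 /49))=-294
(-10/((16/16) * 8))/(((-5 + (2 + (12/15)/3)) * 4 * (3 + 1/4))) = 75/2132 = 0.04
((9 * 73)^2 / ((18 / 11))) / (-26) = -527571 / 52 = -10145.60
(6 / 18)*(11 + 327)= 338 / 3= 112.67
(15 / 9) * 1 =5 / 3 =1.67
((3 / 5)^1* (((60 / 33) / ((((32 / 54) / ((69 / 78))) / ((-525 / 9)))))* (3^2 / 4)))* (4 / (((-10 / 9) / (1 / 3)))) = 586845 / 2288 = 256.49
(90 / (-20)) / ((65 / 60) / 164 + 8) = -8856 / 15757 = -0.56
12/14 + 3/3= 13/7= 1.86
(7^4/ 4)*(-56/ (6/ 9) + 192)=64827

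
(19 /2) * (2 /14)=19 /14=1.36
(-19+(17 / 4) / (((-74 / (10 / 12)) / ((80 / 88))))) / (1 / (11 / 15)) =-13.97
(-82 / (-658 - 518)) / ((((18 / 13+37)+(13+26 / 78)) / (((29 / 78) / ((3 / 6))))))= 1189 / 1185996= 0.00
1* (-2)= -2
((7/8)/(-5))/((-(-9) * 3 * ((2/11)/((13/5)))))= -1001/10800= -0.09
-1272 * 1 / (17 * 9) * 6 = -848 / 17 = -49.88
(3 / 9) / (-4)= -1 / 12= -0.08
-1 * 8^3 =-512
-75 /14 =-5.36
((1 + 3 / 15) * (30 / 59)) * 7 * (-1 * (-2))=504 / 59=8.54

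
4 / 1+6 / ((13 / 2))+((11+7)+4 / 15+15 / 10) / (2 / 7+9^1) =7.05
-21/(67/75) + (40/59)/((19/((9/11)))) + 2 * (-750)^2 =929429727795/826177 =1124976.52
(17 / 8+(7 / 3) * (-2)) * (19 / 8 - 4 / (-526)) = -101931 / 16832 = -6.06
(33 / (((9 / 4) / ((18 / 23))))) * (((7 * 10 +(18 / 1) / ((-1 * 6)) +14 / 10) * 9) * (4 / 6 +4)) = 3792096 / 115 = 32974.75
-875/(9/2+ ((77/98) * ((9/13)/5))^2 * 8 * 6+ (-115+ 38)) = 362293750/29783401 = 12.16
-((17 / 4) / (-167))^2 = -289 / 446224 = -0.00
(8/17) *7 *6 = 336/17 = 19.76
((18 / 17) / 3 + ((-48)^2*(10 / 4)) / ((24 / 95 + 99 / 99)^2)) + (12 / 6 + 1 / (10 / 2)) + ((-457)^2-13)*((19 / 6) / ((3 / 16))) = 249989902201 / 70805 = 3530681.48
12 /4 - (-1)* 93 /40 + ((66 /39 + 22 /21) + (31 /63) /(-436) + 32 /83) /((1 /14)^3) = 363213975407 /42339960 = 8578.51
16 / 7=2.29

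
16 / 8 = 2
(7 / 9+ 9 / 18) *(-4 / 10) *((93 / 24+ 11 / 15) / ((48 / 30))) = -12719 / 8640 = -1.47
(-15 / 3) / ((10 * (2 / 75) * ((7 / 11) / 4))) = -825 / 7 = -117.86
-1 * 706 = -706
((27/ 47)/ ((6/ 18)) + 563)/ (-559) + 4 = 78550/ 26273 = 2.99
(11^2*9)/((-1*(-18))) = 121/2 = 60.50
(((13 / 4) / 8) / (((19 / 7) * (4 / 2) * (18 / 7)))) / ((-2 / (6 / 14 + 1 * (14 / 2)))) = -1183 / 10944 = -0.11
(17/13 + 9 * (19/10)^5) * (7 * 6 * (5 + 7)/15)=6119475243/812500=7531.66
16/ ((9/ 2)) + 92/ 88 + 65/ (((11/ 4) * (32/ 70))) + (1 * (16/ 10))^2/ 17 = 863779/ 15300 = 56.46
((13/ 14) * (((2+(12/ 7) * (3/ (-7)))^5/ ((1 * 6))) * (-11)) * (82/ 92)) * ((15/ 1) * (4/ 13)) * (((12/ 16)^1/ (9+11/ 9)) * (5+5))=-17430858586350/ 1046005847047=-16.66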